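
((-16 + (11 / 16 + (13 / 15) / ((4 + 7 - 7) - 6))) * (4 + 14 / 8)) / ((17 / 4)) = -86917 / 4080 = -21.30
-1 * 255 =-255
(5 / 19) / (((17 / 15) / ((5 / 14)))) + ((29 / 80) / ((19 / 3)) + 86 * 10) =155582153 / 180880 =860.14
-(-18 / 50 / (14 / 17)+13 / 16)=-1051 / 2800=-0.38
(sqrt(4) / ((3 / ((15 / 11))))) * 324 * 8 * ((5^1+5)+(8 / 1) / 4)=311040 / 11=28276.36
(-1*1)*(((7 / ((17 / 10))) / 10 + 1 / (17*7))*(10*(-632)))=316000 / 119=2655.46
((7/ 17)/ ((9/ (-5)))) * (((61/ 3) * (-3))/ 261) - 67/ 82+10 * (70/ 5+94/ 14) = 4730530613/ 22921542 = 206.38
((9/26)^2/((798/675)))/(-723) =-6075/43335656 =-0.00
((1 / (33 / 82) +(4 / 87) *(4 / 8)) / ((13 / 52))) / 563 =3200 / 179597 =0.02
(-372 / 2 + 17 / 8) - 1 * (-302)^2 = -731103 / 8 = -91387.88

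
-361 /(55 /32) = -11552 /55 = -210.04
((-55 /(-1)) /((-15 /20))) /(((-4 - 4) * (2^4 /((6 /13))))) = 0.26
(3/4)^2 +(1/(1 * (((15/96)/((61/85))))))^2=62590489/2890000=21.66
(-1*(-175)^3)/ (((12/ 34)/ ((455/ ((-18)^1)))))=-41454765625/ 108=-383840422.45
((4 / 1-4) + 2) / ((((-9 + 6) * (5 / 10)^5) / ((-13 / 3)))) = 832 / 9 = 92.44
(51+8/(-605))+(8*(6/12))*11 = 57467/605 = 94.99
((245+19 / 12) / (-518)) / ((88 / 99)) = -8877 / 16576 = -0.54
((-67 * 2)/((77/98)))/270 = -938/1485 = -0.63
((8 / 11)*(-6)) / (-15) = 16 / 55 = 0.29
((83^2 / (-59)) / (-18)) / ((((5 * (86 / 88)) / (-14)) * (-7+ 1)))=1060906 / 342495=3.10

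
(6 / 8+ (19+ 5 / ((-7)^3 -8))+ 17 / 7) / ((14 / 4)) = 217831 / 34398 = 6.33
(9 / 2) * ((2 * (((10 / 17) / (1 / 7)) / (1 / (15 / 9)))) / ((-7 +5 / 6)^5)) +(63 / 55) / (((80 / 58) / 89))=191666139921207 / 2593463991800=73.90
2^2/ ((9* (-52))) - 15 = -1756/ 117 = -15.01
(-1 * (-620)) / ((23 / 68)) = 42160 / 23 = 1833.04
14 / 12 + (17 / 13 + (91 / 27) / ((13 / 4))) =3.51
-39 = -39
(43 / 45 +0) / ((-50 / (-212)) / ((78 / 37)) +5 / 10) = 118508 / 75885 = 1.56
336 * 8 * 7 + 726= 19542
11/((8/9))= 99/8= 12.38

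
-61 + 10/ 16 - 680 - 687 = -11419/ 8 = -1427.38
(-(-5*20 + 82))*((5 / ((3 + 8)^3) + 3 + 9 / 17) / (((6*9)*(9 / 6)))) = 159890 / 203643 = 0.79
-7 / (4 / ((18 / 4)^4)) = -45927 / 64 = -717.61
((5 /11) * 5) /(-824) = -25 /9064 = -0.00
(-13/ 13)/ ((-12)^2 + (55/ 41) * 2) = -41/ 6014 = -0.01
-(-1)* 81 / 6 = 27 / 2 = 13.50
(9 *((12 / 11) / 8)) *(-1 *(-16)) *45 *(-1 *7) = -68040 / 11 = -6185.45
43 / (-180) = -43 / 180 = -0.24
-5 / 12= -0.42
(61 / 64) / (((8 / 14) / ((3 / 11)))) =1281 / 2816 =0.45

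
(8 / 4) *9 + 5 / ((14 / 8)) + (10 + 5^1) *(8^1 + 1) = 1091 / 7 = 155.86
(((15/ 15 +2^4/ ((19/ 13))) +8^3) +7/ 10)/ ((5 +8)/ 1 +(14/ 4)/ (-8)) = 797464/ 19095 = 41.76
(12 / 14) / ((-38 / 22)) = -66 / 133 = -0.50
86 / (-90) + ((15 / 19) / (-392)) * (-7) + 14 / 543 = -0.92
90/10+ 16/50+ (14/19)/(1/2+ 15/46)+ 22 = 290713/9025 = 32.21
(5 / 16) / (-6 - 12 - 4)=-0.01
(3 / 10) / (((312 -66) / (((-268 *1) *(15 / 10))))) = -201 / 410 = -0.49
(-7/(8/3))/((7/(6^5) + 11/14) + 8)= -142884/478273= -0.30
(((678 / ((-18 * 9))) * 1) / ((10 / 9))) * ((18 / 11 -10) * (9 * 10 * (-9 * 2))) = -561384 / 11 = -51034.91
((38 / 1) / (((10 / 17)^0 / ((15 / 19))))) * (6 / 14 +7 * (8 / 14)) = 930 / 7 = 132.86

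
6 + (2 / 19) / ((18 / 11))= 1037 / 171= 6.06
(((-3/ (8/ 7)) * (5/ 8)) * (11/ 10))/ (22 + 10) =-231/ 4096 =-0.06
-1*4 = -4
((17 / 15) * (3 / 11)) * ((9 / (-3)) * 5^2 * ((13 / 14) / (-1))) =3315 / 154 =21.53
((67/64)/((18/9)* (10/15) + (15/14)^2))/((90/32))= 3283/21885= 0.15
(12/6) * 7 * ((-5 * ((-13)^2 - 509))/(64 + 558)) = 11900/311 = 38.26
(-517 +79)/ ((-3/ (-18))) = -2628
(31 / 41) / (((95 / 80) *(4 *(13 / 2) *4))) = 62 / 10127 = 0.01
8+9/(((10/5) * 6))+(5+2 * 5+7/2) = 109/4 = 27.25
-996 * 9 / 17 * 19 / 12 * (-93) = 1319949 / 17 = 77644.06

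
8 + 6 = 14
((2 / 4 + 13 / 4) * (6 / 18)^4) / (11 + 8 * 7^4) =5 / 2075652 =0.00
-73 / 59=-1.24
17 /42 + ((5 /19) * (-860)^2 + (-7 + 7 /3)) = 155312599 /798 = 194627.32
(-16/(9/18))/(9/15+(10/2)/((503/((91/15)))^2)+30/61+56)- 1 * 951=-18865313195727/19825658297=-951.56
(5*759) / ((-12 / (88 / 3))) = -27830 / 3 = -9276.67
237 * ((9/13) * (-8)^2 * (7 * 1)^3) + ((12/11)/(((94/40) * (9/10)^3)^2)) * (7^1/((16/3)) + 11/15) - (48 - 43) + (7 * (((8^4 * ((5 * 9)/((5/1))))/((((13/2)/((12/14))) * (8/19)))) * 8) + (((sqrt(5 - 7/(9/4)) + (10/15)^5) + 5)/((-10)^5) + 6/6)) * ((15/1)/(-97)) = sqrt(17)/1940000 + 904417126862831420789/258269697180000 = 3501832.14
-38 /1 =-38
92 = 92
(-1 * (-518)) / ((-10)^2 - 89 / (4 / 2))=28 / 3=9.33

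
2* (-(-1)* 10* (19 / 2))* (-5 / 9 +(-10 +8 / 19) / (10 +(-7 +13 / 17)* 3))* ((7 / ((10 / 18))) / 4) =48251 / 148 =326.02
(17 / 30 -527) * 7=-110551 / 30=-3685.03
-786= -786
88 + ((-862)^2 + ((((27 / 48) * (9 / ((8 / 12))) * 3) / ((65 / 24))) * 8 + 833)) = 48362099 / 65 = 744032.29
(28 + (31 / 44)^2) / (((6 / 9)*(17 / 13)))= 32.69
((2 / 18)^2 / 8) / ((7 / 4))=1 / 1134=0.00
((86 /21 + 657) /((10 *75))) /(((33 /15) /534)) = 213.95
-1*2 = -2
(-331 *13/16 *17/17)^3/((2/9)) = -717061735143/8192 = -87531950.09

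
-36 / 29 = -1.24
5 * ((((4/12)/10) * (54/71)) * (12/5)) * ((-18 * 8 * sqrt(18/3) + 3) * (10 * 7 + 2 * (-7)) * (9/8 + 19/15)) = 216972/1775 - 10414656 * sqrt(6)/1775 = -14249.93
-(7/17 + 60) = -60.41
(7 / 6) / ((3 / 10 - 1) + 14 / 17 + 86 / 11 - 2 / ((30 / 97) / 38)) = -935 / 190573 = -0.00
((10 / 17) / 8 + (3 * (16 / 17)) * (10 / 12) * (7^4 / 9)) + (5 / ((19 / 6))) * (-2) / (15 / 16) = 7260727 / 11628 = 624.42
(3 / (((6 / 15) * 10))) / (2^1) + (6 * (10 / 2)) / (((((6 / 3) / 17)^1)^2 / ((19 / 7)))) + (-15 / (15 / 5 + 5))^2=2637423 / 448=5887.10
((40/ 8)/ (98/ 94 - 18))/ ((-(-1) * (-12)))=235/ 9564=0.02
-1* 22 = -22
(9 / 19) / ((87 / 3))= 9 / 551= 0.02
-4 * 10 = -40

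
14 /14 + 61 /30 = 91 /30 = 3.03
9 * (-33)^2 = 9801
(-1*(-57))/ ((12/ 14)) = 133/ 2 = 66.50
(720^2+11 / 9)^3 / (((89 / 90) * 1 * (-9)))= -1015606750082804941310 / 64881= -15653376952926202.45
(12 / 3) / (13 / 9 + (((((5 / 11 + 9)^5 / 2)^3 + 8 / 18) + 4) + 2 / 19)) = 0.00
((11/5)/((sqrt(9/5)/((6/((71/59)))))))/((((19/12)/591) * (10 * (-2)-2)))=-138.72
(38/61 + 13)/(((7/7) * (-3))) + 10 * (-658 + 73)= -357127/61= -5854.54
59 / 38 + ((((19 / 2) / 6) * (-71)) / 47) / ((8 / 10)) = -61603 / 42864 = -1.44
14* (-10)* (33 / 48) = -385 / 4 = -96.25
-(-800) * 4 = 3200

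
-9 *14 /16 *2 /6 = -21 /8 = -2.62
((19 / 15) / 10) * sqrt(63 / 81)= 0.11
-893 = -893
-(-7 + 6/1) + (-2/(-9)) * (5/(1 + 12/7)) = 241/171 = 1.41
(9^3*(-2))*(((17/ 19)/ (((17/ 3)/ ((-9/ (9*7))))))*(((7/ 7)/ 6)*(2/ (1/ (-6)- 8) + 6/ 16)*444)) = 4126869/ 13034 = 316.62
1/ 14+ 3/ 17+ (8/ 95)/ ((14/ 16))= 7781/ 22610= 0.34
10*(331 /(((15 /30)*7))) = 6620 /7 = 945.71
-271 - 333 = -604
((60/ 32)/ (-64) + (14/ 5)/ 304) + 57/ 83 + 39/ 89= 396981301/ 359303680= 1.10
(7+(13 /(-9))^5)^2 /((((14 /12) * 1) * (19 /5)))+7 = 1099747450777 /154580775111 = 7.11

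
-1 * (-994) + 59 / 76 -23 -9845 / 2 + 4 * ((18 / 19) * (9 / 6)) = -299823 / 76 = -3945.04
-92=-92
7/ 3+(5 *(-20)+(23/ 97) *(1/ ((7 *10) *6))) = -3978917/ 40740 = -97.67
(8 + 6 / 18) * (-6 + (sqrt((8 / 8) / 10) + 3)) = -25 + 5 * sqrt(10) / 6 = -22.36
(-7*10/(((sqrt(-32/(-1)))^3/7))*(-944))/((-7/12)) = -6195*sqrt(2)/2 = -4380.53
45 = 45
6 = 6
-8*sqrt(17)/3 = -10.99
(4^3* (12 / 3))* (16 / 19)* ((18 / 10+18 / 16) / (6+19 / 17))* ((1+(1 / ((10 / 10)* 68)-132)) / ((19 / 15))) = -9161.28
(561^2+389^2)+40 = 466082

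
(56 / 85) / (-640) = -7 / 6800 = -0.00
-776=-776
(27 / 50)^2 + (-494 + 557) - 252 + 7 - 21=-506771 / 2500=-202.71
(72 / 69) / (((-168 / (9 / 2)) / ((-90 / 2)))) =1.26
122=122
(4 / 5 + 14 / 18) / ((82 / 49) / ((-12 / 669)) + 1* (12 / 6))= -6958 / 402615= -0.02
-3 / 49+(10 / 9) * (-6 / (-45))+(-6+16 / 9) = -5471 / 1323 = -4.14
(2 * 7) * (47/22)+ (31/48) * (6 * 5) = 4337/88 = 49.28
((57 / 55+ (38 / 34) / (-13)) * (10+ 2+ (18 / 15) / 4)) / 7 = 710448 / 425425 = 1.67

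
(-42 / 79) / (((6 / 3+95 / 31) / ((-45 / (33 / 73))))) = 1425690 / 136433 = 10.45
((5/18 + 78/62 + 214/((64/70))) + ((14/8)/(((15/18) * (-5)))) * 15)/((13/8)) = 5117939/36270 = 141.11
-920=-920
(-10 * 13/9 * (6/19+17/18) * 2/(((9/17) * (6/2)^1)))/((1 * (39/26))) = -1905020/124659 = -15.28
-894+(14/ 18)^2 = -72365/ 81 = -893.40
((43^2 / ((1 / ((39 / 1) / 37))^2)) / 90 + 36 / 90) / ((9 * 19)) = 317957 / 2340990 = 0.14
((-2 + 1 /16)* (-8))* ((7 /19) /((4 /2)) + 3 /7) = 5053 /532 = 9.50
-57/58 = -0.98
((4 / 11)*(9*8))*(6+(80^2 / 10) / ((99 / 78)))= 1616448 / 121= 13359.07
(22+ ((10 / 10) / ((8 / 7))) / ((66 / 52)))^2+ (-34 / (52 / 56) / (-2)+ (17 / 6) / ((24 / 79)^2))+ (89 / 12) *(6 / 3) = 3145702541 / 5436288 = 578.65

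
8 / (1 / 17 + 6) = 136 / 103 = 1.32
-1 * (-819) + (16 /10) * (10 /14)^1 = 5741 /7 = 820.14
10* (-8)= -80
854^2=729316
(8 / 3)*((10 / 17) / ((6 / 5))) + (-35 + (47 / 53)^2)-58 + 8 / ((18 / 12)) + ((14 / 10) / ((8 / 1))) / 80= -117684479561 / 1375286400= -85.57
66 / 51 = 22 / 17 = 1.29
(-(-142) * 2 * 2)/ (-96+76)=-142/ 5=-28.40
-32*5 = -160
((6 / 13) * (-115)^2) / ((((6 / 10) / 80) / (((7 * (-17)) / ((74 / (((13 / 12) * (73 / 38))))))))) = -5744278750 / 2109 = -2723697.84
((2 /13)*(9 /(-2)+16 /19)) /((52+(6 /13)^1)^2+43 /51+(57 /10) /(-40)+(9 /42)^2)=-1806277200 /8836217288827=-0.00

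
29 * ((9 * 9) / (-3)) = -783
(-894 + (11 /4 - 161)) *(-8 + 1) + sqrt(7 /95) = sqrt(665) /95 + 29463 /4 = 7366.02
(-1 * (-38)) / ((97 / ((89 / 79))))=3382 / 7663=0.44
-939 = -939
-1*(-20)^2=-400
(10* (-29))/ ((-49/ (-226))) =-65540/ 49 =-1337.55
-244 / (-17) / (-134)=-122 / 1139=-0.11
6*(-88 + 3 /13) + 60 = -6066 /13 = -466.62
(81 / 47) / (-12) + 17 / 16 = 0.92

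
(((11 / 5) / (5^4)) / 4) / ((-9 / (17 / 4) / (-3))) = 0.00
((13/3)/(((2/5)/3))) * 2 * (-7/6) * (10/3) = -2275/9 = -252.78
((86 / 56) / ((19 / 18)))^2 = 149769 / 70756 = 2.12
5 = 5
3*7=21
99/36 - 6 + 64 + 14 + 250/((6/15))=2799/4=699.75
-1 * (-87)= 87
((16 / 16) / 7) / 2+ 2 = 29 / 14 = 2.07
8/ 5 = 1.60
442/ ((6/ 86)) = 19006/ 3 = 6335.33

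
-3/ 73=-0.04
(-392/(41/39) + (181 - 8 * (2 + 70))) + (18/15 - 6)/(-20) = -767.64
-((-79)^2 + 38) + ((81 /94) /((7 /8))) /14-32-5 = -14545586 /2303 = -6315.93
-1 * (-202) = 202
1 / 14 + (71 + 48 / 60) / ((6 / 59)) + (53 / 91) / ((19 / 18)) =706.66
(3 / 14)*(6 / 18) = 1 / 14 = 0.07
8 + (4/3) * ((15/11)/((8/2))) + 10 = 203/11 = 18.45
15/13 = 1.15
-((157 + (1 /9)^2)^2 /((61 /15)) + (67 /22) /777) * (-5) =23040949690915 /760153086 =30310.93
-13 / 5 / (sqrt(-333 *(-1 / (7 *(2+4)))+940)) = -13 *sqrt(185794) / 66355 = -0.08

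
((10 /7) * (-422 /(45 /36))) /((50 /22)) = -212.21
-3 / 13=-0.23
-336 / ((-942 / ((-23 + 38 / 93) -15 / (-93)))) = -116816 / 14601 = -8.00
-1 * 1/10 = -1/10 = -0.10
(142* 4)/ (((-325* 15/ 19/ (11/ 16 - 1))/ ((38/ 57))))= 1349/ 2925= 0.46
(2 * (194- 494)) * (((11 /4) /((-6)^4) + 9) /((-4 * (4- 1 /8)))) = 1166675 /3348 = 348.47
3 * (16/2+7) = 45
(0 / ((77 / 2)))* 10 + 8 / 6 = 4 / 3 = 1.33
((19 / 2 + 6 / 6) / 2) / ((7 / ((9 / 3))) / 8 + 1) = 126 / 31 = 4.06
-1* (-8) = 8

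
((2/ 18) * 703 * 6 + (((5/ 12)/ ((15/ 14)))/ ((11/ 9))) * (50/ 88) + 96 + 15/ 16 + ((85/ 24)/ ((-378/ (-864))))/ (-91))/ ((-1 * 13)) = -697634401/ 16032016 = -43.52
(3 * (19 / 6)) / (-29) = -19 / 58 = -0.33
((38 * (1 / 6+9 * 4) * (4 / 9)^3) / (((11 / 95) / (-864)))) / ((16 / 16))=-802170880 / 891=-900304.02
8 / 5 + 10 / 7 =106 / 35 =3.03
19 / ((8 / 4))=19 / 2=9.50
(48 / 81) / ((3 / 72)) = 128 / 9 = 14.22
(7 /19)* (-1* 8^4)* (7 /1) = -200704 /19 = -10563.37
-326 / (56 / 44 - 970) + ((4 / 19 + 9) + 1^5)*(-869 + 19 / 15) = -4484414369 / 506160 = -8859.68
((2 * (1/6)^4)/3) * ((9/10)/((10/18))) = 1/1200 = 0.00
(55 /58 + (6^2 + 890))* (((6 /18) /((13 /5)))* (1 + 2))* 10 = 3565.19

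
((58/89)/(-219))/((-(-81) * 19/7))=-406/29996649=-0.00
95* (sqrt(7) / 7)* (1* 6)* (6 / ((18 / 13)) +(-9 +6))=760* sqrt(7) / 7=287.25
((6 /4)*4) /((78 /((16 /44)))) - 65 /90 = -1787 /2574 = -0.69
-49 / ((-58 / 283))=13867 / 58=239.09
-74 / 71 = -1.04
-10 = -10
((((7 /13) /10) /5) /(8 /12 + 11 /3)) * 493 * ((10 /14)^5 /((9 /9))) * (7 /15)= 12325 /115934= 0.11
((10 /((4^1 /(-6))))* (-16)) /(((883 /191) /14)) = 726.80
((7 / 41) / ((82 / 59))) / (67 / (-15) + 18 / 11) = -68145 / 1570054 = -0.04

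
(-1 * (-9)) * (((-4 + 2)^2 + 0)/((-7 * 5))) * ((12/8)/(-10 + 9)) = 54/35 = 1.54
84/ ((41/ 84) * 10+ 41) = 3528/ 1927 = 1.83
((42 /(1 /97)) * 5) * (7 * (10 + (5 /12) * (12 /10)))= 1497195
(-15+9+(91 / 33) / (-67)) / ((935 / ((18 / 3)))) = -26714 / 689095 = -0.04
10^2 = 100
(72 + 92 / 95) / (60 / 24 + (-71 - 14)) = -13864 / 15675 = -0.88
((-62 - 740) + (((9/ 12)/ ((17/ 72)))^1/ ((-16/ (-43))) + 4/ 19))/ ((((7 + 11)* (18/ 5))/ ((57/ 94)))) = -3416275/ 460224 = -7.42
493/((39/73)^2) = 1727.28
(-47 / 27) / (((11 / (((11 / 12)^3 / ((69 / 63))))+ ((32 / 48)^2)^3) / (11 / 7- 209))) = 55738287 / 2428000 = 22.96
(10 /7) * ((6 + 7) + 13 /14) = 975 /49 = 19.90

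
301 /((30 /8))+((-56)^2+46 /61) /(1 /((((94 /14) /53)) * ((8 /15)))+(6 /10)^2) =287.17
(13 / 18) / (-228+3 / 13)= -169 / 53298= -0.00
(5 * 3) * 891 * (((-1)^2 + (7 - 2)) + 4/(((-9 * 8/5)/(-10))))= 117315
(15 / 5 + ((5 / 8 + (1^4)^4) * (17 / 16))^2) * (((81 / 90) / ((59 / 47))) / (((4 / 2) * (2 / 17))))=704667663 / 38666240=18.22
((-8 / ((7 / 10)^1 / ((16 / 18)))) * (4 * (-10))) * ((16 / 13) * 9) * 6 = 2457600 / 91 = 27006.59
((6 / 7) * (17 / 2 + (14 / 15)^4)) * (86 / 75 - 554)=-38870717048 / 8859375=-4387.52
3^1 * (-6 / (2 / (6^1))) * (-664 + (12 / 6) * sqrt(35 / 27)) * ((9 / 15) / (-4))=-26892 / 5 + 9 * sqrt(105) / 5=-5359.96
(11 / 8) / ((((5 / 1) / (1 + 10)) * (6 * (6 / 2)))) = 121 / 720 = 0.17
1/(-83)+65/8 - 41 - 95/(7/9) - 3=-734523/4648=-158.03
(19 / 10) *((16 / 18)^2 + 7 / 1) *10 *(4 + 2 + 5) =131879 / 81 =1628.14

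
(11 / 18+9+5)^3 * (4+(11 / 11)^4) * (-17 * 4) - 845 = -1061388.89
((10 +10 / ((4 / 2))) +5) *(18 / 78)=60 / 13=4.62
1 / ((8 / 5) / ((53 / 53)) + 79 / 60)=12 / 35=0.34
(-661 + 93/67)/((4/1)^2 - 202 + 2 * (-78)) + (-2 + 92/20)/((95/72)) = 1116833/286425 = 3.90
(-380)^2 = 144400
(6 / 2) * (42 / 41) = 126 / 41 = 3.07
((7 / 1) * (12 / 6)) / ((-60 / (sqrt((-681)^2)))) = -1589 / 10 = -158.90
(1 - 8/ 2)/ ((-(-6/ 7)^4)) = 2401/ 432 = 5.56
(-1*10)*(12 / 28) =-30 / 7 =-4.29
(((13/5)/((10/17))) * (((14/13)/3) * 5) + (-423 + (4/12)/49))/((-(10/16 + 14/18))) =7321656/24745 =295.88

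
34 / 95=0.36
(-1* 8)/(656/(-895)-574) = 3580/257193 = 0.01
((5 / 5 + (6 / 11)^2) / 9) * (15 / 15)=157 / 1089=0.14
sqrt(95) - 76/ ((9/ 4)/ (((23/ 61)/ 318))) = -3496/ 87291 + sqrt(95) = 9.71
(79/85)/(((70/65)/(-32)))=-16432/595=-27.62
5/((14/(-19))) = -95/14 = -6.79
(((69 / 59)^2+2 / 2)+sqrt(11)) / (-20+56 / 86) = -0.29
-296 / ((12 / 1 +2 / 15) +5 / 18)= -26640 / 1117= -23.85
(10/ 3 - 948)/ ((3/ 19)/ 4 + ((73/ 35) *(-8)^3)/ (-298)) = -1123227560/ 4307799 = -260.74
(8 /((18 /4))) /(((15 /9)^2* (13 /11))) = 176 /325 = 0.54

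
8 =8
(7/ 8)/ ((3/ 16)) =14/ 3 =4.67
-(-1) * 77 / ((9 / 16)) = 1232 / 9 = 136.89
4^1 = 4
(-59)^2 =3481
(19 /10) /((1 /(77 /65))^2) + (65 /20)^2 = 4471333 /338000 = 13.23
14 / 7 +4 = 6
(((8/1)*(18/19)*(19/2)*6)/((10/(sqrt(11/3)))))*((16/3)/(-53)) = -384*sqrt(33)/265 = -8.32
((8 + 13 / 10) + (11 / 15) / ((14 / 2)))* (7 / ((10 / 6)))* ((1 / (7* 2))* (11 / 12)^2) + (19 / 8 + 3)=31231 / 4032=7.75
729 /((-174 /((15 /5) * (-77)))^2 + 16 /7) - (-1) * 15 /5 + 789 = 17719713 /16916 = 1047.51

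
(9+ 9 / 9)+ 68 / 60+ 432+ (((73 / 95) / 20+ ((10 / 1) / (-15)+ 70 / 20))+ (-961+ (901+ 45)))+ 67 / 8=5008933 / 11400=439.38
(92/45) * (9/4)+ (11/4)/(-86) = 7857/1720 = 4.57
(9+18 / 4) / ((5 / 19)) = 513 / 10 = 51.30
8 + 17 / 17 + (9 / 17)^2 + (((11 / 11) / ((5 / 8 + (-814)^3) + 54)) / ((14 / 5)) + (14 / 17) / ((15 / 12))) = 86757317573782 / 8728890398445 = 9.94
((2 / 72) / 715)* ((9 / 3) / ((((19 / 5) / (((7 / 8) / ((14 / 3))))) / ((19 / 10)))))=1 / 91520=0.00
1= 1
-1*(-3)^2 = -9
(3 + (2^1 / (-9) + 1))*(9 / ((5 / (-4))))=-136 / 5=-27.20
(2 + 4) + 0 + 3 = 9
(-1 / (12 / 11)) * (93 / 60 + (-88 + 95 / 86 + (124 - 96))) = 180829 / 3440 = 52.57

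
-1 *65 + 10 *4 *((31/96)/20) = -3089/48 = -64.35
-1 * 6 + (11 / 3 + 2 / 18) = -20 / 9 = -2.22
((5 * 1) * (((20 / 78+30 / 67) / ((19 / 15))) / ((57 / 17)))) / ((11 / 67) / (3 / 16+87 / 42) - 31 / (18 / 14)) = -53958000 / 1564594577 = -0.03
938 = 938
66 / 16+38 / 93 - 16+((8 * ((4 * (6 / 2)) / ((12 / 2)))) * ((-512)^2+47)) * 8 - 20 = 24968949901 / 744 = 33560416.53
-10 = -10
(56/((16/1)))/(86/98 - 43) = -343/4128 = -0.08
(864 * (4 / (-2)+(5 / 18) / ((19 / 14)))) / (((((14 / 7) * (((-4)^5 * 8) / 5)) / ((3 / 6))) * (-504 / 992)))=-47585 / 102144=-0.47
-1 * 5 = -5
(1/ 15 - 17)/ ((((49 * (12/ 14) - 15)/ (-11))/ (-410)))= -229108/ 81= -2828.49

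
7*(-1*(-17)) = 119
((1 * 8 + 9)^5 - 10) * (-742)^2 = 781716643708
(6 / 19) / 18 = 0.02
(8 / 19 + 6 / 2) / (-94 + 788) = 65 / 13186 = 0.00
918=918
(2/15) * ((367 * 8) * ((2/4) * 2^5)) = 93952/15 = 6263.47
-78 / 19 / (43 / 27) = -2106 / 817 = -2.58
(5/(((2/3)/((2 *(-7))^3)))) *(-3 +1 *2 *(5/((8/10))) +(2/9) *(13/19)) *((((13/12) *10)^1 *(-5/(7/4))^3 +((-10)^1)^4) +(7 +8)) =-1939180171.64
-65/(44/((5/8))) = -325/352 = -0.92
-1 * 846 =-846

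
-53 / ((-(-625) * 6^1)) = -53 / 3750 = -0.01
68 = 68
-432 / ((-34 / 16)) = 3456 / 17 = 203.29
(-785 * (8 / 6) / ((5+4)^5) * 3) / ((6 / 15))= -7850 / 59049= -0.13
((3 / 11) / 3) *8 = 8 / 11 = 0.73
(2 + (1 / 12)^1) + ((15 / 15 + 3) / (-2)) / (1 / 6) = -119 / 12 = -9.92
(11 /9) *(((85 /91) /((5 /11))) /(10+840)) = 121 /40950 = 0.00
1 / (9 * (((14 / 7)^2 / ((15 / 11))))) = 5 / 132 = 0.04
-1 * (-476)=476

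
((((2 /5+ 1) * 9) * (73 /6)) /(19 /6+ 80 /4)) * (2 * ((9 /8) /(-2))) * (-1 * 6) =124173 /2780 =44.67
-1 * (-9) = 9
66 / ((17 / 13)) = 858 / 17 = 50.47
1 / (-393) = -1 / 393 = -0.00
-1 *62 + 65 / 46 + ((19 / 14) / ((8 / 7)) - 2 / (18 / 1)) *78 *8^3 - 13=5922005 / 138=42913.08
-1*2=-2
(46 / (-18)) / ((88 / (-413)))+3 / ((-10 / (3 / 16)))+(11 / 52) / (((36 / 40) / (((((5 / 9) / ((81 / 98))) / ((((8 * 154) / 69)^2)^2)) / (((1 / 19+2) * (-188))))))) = 1969636055079406297 / 164996563115704320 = 11.94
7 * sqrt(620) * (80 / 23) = 1120 * sqrt(155) / 23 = 606.26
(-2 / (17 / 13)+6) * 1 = 4.47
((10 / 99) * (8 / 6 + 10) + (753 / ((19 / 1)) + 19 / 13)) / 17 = 3098530 / 1247103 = 2.48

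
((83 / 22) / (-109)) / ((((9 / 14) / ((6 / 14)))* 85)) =-83 / 305745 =-0.00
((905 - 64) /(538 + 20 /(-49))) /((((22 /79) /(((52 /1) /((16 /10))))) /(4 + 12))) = 423216430 /144881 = 2921.13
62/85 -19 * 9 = -14473/85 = -170.27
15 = 15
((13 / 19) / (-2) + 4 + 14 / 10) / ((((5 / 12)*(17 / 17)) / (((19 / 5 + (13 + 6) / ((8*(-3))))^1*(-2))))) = -18259 / 250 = -73.04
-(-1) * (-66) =-66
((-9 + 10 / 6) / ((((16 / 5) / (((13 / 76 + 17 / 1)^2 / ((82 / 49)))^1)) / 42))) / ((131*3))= -10709188875 / 248183168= -43.15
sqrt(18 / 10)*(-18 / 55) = -54*sqrt(5) / 275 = -0.44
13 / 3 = 4.33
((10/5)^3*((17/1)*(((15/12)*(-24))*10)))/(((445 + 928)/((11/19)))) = -448800/26087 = -17.20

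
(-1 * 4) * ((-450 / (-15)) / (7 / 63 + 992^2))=-1080 / 8856577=-0.00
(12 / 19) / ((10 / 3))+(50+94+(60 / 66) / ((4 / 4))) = 151628 / 1045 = 145.10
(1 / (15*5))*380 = 76 / 15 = 5.07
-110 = -110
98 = 98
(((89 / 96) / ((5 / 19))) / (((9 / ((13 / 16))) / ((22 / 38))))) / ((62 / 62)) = 12727 / 69120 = 0.18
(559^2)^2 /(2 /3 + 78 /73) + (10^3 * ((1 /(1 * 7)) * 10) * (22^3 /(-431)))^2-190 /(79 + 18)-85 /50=19298427443556528232829 /335510372540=57519614959.91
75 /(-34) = -75 /34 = -2.21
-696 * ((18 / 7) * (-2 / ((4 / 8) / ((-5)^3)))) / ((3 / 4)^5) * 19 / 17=-4513792000 / 1071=-4214558.36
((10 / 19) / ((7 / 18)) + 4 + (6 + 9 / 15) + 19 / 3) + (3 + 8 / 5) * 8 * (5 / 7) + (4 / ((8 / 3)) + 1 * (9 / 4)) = 385613 / 7980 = 48.32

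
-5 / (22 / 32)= -80 / 11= -7.27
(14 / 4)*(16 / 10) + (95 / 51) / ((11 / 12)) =7136 / 935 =7.63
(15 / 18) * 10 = 25 / 3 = 8.33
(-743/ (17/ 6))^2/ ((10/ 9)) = 61890.61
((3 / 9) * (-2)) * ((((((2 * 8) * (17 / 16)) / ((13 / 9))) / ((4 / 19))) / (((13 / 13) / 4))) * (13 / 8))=-242.25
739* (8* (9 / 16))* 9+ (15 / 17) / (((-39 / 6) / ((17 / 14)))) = 29929.34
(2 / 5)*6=12 / 5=2.40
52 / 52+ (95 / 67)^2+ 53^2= 12623115 / 4489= 2812.01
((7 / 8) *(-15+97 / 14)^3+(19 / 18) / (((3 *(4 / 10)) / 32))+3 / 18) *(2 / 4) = -36560747 / 169344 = -215.90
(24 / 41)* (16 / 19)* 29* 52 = 579072 / 779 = 743.35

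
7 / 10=0.70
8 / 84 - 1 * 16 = -334 / 21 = -15.90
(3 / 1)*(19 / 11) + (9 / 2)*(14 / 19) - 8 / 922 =817900 / 96349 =8.49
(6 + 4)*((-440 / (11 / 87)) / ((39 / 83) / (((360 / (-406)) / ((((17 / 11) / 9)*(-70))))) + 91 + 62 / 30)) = -8578548000 / 24512069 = -349.97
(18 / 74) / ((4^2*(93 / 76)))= 0.01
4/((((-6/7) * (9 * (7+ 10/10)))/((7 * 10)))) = -245/54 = -4.54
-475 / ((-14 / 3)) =1425 / 14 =101.79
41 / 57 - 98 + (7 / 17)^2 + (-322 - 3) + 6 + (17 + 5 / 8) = -52514099 / 131784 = -398.49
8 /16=1 /2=0.50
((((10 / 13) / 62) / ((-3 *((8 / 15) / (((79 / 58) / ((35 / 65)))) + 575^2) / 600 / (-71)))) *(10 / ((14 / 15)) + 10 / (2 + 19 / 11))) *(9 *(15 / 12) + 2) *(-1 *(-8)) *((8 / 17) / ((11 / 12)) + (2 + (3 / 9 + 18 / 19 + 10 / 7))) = 4454125266390050000 / 1127027484145075051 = 3.95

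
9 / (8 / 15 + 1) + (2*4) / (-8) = 112 / 23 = 4.87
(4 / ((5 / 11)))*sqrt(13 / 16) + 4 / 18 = 2 / 9 + 11*sqrt(13) / 5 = 8.15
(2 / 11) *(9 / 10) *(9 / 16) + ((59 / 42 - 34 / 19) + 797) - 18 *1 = 273419719 / 351120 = 778.71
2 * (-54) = -108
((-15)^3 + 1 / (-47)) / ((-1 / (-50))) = -7931300 / 47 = -168751.06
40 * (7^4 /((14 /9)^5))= 295245 /28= 10544.46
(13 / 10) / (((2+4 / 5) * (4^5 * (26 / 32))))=1 / 1792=0.00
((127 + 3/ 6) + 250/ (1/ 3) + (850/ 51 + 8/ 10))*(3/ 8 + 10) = 2228467/ 240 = 9285.28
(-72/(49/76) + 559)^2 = 480442561/2401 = 200101.02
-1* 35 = -35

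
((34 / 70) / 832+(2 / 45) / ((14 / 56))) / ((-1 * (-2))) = 9349 / 104832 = 0.09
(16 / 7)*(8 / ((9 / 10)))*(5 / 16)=400 / 63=6.35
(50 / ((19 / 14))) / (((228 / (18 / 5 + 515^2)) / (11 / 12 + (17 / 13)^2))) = 77001785 / 684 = 112575.71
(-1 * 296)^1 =-296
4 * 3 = 12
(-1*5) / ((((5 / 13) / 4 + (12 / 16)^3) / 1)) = -4160 / 431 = -9.65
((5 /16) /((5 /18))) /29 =9 /232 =0.04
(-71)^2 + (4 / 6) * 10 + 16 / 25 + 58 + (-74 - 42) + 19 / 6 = 749021 / 150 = 4993.47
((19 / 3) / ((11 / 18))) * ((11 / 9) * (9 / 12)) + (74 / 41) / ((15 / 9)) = 4339 / 410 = 10.58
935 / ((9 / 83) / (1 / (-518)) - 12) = -77605 / 5658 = -13.72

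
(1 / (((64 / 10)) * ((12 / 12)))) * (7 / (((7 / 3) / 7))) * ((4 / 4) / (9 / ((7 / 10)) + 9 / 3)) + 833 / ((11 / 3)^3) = 26955439 / 1575904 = 17.10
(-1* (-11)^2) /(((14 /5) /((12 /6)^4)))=-4840 /7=-691.43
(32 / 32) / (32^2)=1 / 1024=0.00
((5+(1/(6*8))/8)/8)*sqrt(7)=1921*sqrt(7)/3072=1.65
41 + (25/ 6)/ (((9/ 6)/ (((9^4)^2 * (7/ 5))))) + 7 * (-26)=167403774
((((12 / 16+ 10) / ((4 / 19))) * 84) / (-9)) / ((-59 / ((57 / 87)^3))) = 2.27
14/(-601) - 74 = -44488/601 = -74.02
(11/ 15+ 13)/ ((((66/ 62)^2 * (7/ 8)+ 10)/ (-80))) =-25339648/ 253509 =-99.96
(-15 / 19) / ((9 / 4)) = -20 / 57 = -0.35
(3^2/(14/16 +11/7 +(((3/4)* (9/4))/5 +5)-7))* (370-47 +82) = 2041200/439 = 4649.66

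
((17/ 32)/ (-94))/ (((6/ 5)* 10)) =-17/ 36096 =-0.00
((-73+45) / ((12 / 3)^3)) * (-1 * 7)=49 / 16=3.06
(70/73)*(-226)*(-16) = 253120/73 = 3467.40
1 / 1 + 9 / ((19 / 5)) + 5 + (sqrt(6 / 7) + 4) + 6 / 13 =sqrt(42) / 7 + 3169 / 247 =13.76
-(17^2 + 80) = -369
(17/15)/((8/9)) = 51/40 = 1.28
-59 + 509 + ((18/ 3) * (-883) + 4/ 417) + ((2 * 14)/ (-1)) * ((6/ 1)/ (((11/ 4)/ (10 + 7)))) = -27001540/ 4587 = -5886.54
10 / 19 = 0.53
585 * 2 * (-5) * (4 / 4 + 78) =-462150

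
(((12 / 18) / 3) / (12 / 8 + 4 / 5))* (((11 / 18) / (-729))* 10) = -1100 / 1358127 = -0.00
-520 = -520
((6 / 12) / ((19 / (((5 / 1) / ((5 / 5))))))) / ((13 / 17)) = 85 / 494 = 0.17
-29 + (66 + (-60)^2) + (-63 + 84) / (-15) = 18178 / 5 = 3635.60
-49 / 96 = -0.51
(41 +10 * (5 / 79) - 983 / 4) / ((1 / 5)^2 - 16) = 1612525 / 126084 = 12.79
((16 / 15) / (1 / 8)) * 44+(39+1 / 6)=12439 / 30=414.63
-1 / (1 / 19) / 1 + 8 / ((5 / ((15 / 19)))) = -337 / 19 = -17.74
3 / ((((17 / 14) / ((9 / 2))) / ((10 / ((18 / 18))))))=1890 / 17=111.18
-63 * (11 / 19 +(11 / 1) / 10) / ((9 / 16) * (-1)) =17864 / 95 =188.04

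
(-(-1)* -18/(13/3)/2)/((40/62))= -837/260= -3.22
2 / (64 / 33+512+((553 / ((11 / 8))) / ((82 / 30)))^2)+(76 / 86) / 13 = 257307670517 / 3780113446720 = 0.07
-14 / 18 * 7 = -5.44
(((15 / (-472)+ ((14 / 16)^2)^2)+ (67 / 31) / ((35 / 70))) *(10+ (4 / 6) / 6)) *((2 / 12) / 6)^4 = 1108268525 / 37748953055232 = 0.00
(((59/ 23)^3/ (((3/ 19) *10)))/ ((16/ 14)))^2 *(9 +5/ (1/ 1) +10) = 746131459575649/ 355286133600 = 2100.09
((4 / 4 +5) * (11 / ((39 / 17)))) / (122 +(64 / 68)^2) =54043 / 230841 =0.23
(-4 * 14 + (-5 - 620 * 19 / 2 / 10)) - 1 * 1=-651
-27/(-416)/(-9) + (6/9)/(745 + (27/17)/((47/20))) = -4697387/743552160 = -0.01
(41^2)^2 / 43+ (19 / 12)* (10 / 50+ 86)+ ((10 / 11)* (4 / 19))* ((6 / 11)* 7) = 390599346713 / 5931420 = 65852.59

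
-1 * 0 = 0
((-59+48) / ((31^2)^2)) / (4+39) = -11 / 39711403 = -0.00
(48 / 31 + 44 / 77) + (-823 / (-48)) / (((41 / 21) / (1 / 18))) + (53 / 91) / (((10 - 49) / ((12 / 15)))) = 5620267973 / 2165173920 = 2.60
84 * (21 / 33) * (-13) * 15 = -114660 / 11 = -10423.64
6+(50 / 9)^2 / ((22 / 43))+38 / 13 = 802106 / 11583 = 69.25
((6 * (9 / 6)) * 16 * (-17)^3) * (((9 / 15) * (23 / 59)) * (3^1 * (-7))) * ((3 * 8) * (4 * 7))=688885295616 / 295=2335204391.92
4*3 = 12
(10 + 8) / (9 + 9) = 1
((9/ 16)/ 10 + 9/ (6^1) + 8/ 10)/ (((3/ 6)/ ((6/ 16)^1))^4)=30537/ 40960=0.75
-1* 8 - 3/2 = -19/2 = -9.50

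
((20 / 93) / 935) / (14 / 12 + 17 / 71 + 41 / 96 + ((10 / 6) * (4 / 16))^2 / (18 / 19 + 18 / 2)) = 5152896 / 41460810655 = 0.00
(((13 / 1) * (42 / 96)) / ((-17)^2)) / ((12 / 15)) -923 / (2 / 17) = -145109913 / 18496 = -7845.48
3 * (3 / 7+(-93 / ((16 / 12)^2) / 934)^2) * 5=10123100865 / 1563261952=6.48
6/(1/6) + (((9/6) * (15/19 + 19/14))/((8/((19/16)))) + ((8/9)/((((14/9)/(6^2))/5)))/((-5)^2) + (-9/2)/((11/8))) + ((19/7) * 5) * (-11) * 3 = -80925177/197120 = -410.54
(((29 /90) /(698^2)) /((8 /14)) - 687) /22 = -120495293077 /3858655680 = -31.23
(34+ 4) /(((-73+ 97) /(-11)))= -209 /12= -17.42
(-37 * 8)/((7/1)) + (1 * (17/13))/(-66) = -254087/6006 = -42.31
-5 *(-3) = 15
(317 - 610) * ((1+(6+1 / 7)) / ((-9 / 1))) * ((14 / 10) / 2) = 1465 / 9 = 162.78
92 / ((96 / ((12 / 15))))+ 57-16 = 41.77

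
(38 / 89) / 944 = 19 / 42008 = 0.00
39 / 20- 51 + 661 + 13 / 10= 2453 / 4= 613.25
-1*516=-516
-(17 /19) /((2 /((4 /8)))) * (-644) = 2737 /19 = 144.05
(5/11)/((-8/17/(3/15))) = -17/88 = -0.19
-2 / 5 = -0.40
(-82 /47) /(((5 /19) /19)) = -29602 /235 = -125.97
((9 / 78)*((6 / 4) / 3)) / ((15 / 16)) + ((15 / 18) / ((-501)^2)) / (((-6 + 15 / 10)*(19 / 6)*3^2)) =1545161506 / 25108885035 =0.06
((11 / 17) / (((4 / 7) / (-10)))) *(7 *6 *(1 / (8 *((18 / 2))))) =-2695 / 408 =-6.61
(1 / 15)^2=1 / 225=0.00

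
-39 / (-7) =39 / 7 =5.57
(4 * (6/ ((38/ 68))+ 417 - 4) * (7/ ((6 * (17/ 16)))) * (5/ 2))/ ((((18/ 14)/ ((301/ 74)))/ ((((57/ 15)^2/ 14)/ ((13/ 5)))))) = 1289222732/ 220779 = 5839.43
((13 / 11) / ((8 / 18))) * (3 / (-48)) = -117 / 704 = -0.17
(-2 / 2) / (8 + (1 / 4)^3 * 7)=-64 / 519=-0.12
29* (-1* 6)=-174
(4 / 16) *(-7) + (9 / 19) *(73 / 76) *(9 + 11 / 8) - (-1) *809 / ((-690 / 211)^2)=108102851107 / 1374976800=78.62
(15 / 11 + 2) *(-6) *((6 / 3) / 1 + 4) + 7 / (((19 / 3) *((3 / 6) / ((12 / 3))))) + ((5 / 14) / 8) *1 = -2626475 / 23408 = -112.20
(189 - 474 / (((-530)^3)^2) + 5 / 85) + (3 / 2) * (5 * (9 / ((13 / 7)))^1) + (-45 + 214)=965961645633795697623 / 2449161904754500000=394.40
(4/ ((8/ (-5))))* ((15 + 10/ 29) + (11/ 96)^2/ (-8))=-38.36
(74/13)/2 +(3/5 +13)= 1069/65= 16.45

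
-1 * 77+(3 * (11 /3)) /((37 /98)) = -1771 /37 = -47.86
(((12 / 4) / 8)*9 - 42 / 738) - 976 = -957119 / 984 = -972.68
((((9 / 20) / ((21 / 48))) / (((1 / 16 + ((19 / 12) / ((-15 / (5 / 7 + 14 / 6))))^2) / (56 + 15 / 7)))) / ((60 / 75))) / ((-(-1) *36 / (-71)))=-2106591300 / 2371681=-888.23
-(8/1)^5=-32768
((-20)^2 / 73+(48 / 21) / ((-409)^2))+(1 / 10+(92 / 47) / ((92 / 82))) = 294254017357 / 40175877770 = 7.32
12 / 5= 2.40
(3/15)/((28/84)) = 3/5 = 0.60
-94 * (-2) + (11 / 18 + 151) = 6113 / 18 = 339.61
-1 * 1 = -1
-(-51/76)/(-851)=-51/64676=-0.00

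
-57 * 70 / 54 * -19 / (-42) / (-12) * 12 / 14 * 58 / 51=52345 / 19278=2.72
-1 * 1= -1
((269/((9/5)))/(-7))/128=-1345/8064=-0.17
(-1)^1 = -1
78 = 78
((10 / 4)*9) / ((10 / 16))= 36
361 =361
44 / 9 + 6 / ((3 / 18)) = 368 / 9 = 40.89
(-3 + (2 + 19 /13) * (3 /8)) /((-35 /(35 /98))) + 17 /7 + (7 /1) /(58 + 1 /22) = 33403901 /13015184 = 2.57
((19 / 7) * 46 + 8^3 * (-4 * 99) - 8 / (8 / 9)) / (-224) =1418453 / 1568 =904.63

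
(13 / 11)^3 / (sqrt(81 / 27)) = 2197 *sqrt(3) / 3993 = 0.95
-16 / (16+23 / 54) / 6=-0.16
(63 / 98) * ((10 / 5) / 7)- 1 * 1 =-40 / 49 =-0.82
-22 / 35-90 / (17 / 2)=-6674 / 595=-11.22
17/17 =1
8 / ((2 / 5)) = 20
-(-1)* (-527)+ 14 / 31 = -16323 / 31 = -526.55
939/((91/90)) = 84510/91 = 928.68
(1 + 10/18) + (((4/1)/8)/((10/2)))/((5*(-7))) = 4891/3150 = 1.55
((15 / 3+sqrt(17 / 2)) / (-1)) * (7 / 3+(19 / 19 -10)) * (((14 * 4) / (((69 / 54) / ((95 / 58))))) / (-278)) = -798000 / 92713 -79800 * sqrt(34) / 92713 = -13.63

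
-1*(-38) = 38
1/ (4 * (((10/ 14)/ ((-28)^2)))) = 1372/ 5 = 274.40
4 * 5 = 20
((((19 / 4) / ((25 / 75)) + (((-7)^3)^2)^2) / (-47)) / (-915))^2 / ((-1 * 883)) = -3065299708400689597321 / 26128747393200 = -117315218.46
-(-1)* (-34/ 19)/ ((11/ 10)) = -340/ 209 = -1.63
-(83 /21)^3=-571787 /9261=-61.74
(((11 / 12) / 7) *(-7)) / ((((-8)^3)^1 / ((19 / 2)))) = 209 / 12288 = 0.02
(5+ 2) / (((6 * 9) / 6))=7 / 9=0.78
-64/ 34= -32/ 17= -1.88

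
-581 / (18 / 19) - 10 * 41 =-18419 / 18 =-1023.28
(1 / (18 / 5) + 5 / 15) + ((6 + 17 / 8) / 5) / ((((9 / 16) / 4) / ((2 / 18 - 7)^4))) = 3073550059 / 118098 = 26025.42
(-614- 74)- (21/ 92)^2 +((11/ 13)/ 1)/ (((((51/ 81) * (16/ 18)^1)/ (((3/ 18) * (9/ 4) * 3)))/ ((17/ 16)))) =-686.24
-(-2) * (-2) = -4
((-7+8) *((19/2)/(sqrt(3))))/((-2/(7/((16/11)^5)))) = -21419783 *sqrt(3)/12582912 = -2.95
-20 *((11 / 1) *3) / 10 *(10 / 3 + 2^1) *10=-3520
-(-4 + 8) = -4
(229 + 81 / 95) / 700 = 5459 / 16625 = 0.33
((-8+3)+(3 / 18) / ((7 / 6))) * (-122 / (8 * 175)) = 1037 / 2450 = 0.42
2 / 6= 1 / 3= 0.33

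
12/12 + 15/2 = 8.50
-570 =-570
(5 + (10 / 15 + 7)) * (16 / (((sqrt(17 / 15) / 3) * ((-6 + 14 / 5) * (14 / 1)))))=-12.75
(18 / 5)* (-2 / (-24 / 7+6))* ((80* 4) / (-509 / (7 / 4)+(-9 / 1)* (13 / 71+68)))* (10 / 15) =890624 / 1348617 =0.66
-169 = -169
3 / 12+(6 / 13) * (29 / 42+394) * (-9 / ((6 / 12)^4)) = -9548261 / 364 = -26231.49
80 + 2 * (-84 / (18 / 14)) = -152 / 3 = -50.67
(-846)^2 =715716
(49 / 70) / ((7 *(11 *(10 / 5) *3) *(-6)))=-1 / 3960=-0.00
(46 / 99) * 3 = 46 / 33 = 1.39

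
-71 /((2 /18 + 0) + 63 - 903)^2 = -5751 /57138481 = -0.00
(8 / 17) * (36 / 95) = 288 / 1615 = 0.18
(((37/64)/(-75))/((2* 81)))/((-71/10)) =37/5520960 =0.00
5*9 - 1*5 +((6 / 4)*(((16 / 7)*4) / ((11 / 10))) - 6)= 3578 / 77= 46.47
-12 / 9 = -4 / 3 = -1.33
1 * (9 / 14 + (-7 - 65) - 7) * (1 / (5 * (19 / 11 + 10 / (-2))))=12067 / 2520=4.79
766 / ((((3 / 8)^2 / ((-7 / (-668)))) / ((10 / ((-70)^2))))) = 0.12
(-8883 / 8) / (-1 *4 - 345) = 8883 / 2792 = 3.18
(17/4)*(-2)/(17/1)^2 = -1/34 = -0.03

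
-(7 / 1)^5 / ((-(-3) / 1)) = -16807 / 3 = -5602.33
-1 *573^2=-328329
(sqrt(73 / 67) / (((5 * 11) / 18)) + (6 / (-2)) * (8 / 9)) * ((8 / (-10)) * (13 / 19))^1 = 416 / 285 - 936 * sqrt(4891) / 350075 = 1.27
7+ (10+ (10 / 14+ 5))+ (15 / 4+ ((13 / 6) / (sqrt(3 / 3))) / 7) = 2249 / 84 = 26.77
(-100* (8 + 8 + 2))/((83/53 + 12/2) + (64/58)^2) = -204.93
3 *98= 294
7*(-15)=-105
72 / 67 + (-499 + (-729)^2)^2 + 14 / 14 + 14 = 18887260294465 / 67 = 281899407380.07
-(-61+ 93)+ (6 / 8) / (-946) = -121091 / 3784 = -32.00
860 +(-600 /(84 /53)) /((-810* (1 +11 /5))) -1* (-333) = 1193.15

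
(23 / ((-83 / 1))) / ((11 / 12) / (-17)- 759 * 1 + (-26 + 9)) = 4692 / 13140145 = 0.00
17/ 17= 1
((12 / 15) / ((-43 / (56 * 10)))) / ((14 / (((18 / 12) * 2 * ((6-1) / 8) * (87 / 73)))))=-5220 / 3139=-1.66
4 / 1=4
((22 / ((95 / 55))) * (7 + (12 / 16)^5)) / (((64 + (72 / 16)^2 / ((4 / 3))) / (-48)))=-2690193 / 48146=-55.88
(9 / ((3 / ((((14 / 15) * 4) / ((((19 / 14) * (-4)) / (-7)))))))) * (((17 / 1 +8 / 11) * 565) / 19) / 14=2159430 / 3971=543.80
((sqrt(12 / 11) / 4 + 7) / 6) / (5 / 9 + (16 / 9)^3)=243 *sqrt(33) / 198044 + 243 / 1286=0.20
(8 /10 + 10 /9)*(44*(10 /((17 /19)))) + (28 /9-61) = 134935 /153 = 881.93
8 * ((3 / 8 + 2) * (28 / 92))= 133 / 23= 5.78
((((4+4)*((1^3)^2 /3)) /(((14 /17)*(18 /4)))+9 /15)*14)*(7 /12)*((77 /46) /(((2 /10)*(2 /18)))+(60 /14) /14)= 14172155 /17388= 815.05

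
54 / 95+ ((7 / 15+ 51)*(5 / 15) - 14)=3184 / 855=3.72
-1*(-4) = 4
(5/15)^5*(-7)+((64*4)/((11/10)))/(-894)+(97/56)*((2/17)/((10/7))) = -39671171/270828360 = -0.15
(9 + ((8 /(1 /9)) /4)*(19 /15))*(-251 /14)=-39909 /70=-570.13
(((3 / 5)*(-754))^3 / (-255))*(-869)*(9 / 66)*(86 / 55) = -39316364129016 / 584375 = -67279339.69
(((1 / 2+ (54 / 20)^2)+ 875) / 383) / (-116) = -88279 / 4442800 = -0.02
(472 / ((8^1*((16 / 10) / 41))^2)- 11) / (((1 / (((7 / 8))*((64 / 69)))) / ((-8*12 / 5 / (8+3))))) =-17316901 / 2530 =-6844.62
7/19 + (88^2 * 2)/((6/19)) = 2795605/57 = 49045.70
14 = 14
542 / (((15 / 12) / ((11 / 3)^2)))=262328 / 45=5829.51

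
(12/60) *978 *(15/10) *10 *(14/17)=41076/17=2416.24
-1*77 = -77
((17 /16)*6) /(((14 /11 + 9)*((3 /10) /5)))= 10.34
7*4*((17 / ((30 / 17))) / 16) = 2023 / 120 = 16.86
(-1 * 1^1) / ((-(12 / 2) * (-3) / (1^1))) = -1 / 18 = -0.06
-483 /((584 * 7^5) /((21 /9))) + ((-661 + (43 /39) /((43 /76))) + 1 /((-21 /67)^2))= -15207297283 /23436504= -648.87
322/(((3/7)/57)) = 42826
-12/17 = -0.71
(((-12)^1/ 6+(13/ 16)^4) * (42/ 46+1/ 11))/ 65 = -566039/ 23429120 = -0.02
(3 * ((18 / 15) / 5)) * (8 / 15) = 48 / 125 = 0.38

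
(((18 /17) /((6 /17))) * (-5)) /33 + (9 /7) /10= -251 /770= -0.33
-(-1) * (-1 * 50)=-50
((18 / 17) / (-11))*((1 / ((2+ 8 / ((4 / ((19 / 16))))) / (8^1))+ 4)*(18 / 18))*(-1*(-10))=-432 / 77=-5.61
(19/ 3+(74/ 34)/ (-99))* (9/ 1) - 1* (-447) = 94211/ 187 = 503.80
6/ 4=3/ 2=1.50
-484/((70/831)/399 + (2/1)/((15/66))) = -57314070/1042099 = -55.00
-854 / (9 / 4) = -3416 / 9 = -379.56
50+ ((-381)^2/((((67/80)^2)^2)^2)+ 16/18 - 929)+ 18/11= 24075199874133132703789/40200700078107459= 598875.14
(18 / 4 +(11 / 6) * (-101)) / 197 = -542 / 591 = -0.92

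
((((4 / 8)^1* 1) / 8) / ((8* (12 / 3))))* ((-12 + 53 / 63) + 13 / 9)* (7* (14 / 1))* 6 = -357 / 32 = -11.16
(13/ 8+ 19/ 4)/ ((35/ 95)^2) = 18411/ 392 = 46.97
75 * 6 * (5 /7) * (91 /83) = 29250 /83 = 352.41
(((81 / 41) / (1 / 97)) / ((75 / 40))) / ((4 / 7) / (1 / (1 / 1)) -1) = -48888 / 205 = -238.48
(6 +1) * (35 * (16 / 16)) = 245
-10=-10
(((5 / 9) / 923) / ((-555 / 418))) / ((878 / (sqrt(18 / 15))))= -209 * sqrt(30) / 2023959015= -0.00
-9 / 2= -4.50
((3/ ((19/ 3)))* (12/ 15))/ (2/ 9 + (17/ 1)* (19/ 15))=324/ 18601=0.02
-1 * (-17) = 17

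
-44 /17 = -2.59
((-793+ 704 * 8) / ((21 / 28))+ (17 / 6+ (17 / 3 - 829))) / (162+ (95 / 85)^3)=34.47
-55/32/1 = -55/32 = -1.72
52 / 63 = 0.83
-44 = -44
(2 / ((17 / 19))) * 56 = 2128 / 17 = 125.18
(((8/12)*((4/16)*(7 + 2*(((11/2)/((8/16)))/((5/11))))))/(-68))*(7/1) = -1939/2040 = -0.95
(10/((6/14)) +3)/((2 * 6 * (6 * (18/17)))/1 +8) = 1343/4296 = 0.31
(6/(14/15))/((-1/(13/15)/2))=-78/7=-11.14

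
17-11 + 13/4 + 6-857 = -841.75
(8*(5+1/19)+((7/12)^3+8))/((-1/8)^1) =-1596277/4104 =-388.96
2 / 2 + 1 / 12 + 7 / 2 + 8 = 151 / 12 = 12.58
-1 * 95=-95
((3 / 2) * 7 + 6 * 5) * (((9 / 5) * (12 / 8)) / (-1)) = -2187 / 20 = -109.35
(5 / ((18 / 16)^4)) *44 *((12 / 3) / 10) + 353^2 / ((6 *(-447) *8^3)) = 54904874087 / 1001051136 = 54.85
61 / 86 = 0.71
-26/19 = -1.37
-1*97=-97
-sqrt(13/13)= -1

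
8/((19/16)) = 128/19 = 6.74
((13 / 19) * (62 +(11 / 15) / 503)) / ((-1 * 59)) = -6081413 / 8457945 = -0.72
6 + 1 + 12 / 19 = 145 / 19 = 7.63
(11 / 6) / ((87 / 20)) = 110 / 261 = 0.42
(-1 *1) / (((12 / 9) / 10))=-15 / 2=-7.50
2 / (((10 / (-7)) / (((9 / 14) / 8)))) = -9 / 80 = -0.11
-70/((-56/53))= 265/4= 66.25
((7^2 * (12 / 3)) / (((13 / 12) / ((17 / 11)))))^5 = 102195363774477106151424 / 59797108943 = 1709035195529.14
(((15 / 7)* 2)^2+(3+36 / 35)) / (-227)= -5487 / 55615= -0.10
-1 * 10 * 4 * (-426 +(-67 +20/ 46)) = 19702.61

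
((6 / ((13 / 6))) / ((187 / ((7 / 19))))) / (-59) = -0.00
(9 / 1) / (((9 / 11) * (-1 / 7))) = -77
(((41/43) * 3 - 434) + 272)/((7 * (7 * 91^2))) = -6843/17448067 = -0.00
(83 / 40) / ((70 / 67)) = 5561 / 2800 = 1.99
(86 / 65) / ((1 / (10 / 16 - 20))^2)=206615 / 416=496.67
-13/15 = -0.87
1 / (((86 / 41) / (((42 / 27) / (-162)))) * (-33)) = 287 / 2068902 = 0.00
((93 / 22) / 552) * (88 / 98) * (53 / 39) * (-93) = -50933 / 58604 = -0.87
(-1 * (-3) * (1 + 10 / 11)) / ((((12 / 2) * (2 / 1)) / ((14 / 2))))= 147 / 44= 3.34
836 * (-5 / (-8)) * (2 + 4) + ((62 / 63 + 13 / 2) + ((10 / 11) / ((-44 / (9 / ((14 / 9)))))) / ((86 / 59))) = 8240358781 / 2622312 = 3142.40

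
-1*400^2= -160000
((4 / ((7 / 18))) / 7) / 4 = 18 / 49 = 0.37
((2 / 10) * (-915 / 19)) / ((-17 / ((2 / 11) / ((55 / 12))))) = 4392 / 195415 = 0.02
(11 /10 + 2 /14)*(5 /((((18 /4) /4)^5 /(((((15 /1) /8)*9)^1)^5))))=66065625 /14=4718973.21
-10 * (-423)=4230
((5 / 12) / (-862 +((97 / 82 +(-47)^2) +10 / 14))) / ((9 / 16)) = 11480 / 20905209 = 0.00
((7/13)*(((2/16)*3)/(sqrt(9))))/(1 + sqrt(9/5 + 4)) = -35/2496 + 7*sqrt(145)/2496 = 0.02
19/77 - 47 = -3600/77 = -46.75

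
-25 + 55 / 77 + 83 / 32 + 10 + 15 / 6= -2059 / 224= -9.19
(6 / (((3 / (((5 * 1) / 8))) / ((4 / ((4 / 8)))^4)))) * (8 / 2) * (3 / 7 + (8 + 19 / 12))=4305920 / 21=205043.81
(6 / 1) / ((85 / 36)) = 216 / 85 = 2.54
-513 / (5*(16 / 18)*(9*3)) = -171 / 40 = -4.28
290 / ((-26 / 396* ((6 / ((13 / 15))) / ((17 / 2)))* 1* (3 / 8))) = -43384 / 3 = -14461.33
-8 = -8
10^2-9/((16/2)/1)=791/8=98.88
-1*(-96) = 96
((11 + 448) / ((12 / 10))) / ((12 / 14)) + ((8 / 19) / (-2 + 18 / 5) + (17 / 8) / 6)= 446.87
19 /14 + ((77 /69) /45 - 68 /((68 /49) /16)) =-782.62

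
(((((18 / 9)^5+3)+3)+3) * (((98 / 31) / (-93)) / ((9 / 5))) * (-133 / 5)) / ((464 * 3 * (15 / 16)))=534394 / 33860835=0.02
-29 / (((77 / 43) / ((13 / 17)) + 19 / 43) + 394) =-16211 / 221802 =-0.07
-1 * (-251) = 251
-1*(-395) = 395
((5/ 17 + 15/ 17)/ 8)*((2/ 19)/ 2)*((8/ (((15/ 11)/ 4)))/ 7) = 176/ 6783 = 0.03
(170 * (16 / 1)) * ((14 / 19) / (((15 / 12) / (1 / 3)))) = 30464 / 57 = 534.46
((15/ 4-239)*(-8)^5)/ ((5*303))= 7708672/ 1515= 5088.23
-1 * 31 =-31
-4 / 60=-1 / 15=-0.07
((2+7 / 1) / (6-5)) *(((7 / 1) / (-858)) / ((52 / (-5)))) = 105 / 14872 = 0.01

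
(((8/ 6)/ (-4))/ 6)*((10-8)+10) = -2/ 3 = -0.67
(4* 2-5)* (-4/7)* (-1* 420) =720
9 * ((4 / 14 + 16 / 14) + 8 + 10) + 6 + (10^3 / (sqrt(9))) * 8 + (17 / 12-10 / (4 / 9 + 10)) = 11243837 / 3948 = 2847.98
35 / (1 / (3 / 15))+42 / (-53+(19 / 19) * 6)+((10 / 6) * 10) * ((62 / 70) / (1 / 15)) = 74859 / 329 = 227.53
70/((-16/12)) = -105/2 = -52.50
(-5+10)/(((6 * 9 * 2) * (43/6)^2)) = 5/5547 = 0.00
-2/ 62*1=-1/ 31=-0.03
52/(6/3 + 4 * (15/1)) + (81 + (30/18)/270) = 411025/5022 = 81.84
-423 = -423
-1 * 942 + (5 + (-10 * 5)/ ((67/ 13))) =-63429/ 67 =-946.70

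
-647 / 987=-0.66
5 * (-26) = -130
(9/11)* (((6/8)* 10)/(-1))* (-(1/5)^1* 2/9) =3/11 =0.27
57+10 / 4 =59.50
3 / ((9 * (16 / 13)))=13 / 48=0.27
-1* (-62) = 62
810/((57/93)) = 25110/19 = 1321.58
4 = 4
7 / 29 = 0.24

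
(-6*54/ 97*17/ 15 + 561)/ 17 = 15897/ 485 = 32.78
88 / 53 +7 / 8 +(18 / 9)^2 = 2771 / 424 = 6.54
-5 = -5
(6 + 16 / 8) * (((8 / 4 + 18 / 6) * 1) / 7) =40 / 7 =5.71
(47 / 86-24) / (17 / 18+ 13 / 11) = -199683 / 18103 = -11.03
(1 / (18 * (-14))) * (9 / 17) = -1 / 476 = -0.00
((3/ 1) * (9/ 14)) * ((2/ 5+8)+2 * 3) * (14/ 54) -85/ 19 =259/ 95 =2.73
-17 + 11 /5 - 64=-394 /5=-78.80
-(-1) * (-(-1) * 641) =641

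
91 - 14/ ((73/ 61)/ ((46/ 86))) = 266007/ 3139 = 84.74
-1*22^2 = -484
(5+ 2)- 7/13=84/13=6.46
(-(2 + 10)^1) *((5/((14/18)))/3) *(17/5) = -612/7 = -87.43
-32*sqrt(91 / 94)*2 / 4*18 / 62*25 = -1800*sqrt(8554) / 1457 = -114.26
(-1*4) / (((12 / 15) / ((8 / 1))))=-40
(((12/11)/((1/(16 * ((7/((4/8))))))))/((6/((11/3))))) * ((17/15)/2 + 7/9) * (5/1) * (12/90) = 54208/405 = 133.85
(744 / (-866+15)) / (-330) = 124 / 46805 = 0.00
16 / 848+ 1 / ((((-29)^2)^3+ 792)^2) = 353815725406236822 / 18752233446530548757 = 0.02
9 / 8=1.12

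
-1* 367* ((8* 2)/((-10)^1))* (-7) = -20552/5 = -4110.40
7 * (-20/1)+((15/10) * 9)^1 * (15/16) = -4075/32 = -127.34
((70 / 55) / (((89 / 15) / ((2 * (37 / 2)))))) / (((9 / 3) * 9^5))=2590 / 57808971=0.00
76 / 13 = 5.85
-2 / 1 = -2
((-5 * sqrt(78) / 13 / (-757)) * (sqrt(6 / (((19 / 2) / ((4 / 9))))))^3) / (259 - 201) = 160 * sqrt(494) / 309076287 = 0.00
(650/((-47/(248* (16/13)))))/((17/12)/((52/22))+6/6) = -61900800/23453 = -2639.36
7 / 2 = 3.50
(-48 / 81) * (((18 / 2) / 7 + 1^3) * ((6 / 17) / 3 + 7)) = -30976 / 3213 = -9.64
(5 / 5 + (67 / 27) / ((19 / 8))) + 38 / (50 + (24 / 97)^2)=338762660 / 120818169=2.80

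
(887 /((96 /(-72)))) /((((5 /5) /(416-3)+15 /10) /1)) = -1098993 /2482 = -442.79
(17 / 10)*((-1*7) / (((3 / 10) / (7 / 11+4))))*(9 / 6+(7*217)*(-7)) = 3910459 / 2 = 1955229.50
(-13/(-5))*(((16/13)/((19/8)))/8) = 16/95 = 0.17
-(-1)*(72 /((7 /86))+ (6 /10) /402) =4148647 /4690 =884.57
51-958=-907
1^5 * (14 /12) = 7 /6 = 1.17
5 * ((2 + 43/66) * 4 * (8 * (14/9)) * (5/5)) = 196000/297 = 659.93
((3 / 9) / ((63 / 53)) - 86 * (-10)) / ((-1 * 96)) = -8.96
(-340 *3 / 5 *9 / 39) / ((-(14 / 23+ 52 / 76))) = 267444 / 7345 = 36.41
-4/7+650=4546/7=649.43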